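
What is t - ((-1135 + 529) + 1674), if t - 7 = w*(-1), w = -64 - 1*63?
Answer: -934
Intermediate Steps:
w = -127 (w = -64 - 63 = -127)
t = 134 (t = 7 - 127*(-1) = 7 + 127 = 134)
t - ((-1135 + 529) + 1674) = 134 - ((-1135 + 529) + 1674) = 134 - (-606 + 1674) = 134 - 1*1068 = 134 - 1068 = -934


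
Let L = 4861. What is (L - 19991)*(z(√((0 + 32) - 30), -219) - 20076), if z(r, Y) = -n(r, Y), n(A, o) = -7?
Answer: 303643970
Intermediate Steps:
z(r, Y) = 7 (z(r, Y) = -1*(-7) = 7)
(L - 19991)*(z(√((0 + 32) - 30), -219) - 20076) = (4861 - 19991)*(7 - 20076) = -15130*(-20069) = 303643970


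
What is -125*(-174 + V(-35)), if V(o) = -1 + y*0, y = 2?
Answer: 21875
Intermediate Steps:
V(o) = -1 (V(o) = -1 + 2*0 = -1 + 0 = -1)
-125*(-174 + V(-35)) = -125*(-174 - 1) = -125*(-175) = 21875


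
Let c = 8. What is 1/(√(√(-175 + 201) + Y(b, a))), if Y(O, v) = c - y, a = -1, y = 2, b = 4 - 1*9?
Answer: (6 + √26)^(-½) ≈ 0.30016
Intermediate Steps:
b = -5 (b = 4 - 9 = -5)
Y(O, v) = 6 (Y(O, v) = 8 - 1*2 = 8 - 2 = 6)
1/(√(√(-175 + 201) + Y(b, a))) = 1/(√(√(-175 + 201) + 6)) = 1/(√(√26 + 6)) = 1/(√(6 + √26)) = (6 + √26)^(-½)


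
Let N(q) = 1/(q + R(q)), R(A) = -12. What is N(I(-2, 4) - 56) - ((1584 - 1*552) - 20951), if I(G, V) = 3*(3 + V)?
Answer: 936192/47 ≈ 19919.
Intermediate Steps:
I(G, V) = 9 + 3*V
N(q) = 1/(-12 + q) (N(q) = 1/(q - 12) = 1/(-12 + q))
N(I(-2, 4) - 56) - ((1584 - 1*552) - 20951) = 1/(-12 + ((9 + 3*4) - 56)) - ((1584 - 1*552) - 20951) = 1/(-12 + ((9 + 12) - 56)) - ((1584 - 552) - 20951) = 1/(-12 + (21 - 56)) - (1032 - 20951) = 1/(-12 - 35) - 1*(-19919) = 1/(-47) + 19919 = -1/47 + 19919 = 936192/47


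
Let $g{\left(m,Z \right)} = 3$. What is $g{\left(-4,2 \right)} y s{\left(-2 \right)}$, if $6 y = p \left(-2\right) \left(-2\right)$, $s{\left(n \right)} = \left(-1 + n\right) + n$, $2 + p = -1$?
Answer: $30$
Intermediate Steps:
$p = -3$ ($p = -2 - 1 = -3$)
$s{\left(n \right)} = -1 + 2 n$
$y = -2$ ($y = \frac{\left(-3\right) \left(-2\right) \left(-2\right)}{6} = \frac{6 \left(-2\right)}{6} = \frac{1}{6} \left(-12\right) = -2$)
$g{\left(-4,2 \right)} y s{\left(-2 \right)} = 3 \left(-2\right) \left(-1 + 2 \left(-2\right)\right) = - 6 \left(-1 - 4\right) = \left(-6\right) \left(-5\right) = 30$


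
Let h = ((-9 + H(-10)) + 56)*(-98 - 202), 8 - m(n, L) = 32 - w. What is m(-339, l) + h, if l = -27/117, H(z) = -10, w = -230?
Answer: -11354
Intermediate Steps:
l = -3/13 (l = -27*1/117 = -3/13 ≈ -0.23077)
m(n, L) = -254 (m(n, L) = 8 - (32 - 1*(-230)) = 8 - (32 + 230) = 8 - 1*262 = 8 - 262 = -254)
h = -11100 (h = ((-9 - 10) + 56)*(-98 - 202) = (-19 + 56)*(-300) = 37*(-300) = -11100)
m(-339, l) + h = -254 - 11100 = -11354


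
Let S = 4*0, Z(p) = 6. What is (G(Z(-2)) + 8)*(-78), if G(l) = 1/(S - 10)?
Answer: -3081/5 ≈ -616.20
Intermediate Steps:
S = 0
G(l) = -1/10 (G(l) = 1/(0 - 10) = 1/(-10) = -1/10)
(G(Z(-2)) + 8)*(-78) = (-1/10 + 8)*(-78) = (79/10)*(-78) = -3081/5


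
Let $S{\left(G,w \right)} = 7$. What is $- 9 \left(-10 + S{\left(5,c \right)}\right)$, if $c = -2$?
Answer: $27$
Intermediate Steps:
$- 9 \left(-10 + S{\left(5,c \right)}\right) = - 9 \left(-10 + 7\right) = \left(-9\right) \left(-3\right) = 27$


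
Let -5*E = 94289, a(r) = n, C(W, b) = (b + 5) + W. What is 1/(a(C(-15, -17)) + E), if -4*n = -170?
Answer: -10/188153 ≈ -5.3148e-5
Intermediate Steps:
n = 85/2 (n = -1/4*(-170) = 85/2 ≈ 42.500)
C(W, b) = 5 + W + b (C(W, b) = (5 + b) + W = 5 + W + b)
a(r) = 85/2
E = -94289/5 (E = -1/5*94289 = -94289/5 ≈ -18858.)
1/(a(C(-15, -17)) + E) = 1/(85/2 - 94289/5) = 1/(-188153/10) = -10/188153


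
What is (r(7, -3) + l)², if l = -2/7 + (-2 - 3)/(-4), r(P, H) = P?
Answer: 49729/784 ≈ 63.430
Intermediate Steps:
l = 27/28 (l = -2*⅐ - 5*(-¼) = -2/7 + 5/4 = 27/28 ≈ 0.96429)
(r(7, -3) + l)² = (7 + 27/28)² = (223/28)² = 49729/784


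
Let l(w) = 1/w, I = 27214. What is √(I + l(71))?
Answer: √137185845/71 ≈ 164.97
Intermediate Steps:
√(I + l(71)) = √(27214 + 1/71) = √(1932195/71) = √137185845/71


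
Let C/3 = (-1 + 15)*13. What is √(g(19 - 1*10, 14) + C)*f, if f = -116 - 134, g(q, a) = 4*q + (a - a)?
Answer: -250*√582 ≈ -6031.2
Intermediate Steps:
g(q, a) = 4*q (g(q, a) = 4*q + 0 = 4*q)
C = 546 (C = 3*((-1 + 15)*13) = 3*(14*13) = 3*182 = 546)
f = -250
√(g(19 - 1*10, 14) + C)*f = √(4*(19 - 1*10) + 546)*(-250) = √(4*(19 - 10) + 546)*(-250) = √(4*9 + 546)*(-250) = √(36 + 546)*(-250) = √582*(-250) = -250*√582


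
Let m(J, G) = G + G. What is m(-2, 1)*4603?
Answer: 9206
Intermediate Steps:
m(J, G) = 2*G
m(-2, 1)*4603 = (2*1)*4603 = 2*4603 = 9206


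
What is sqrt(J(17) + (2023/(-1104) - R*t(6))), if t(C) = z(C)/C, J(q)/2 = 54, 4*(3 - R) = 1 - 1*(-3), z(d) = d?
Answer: sqrt(7935069)/276 ≈ 10.206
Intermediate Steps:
R = 2 (R = 3 - (1 - 1*(-3))/4 = 3 - (1 + 3)/4 = 3 - 1/4*4 = 3 - 1 = 2)
J(q) = 108 (J(q) = 2*54 = 108)
t(C) = 1 (t(C) = C/C = 1)
sqrt(J(17) + (2023/(-1104) - R*t(6))) = sqrt(108 + (2023/(-1104) - 2)) = sqrt(108 + (2023*(-1/1104) - 1*2)) = sqrt(108 + (-2023/1104 - 2)) = sqrt(108 - 4231/1104) = sqrt(115001/1104) = sqrt(7935069)/276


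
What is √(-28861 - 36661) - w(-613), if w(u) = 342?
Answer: -342 + 181*I*√2 ≈ -342.0 + 255.97*I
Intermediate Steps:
√(-28861 - 36661) - w(-613) = √(-28861 - 36661) - 1*342 = √(-65522) - 342 = 181*I*√2 - 342 = -342 + 181*I*√2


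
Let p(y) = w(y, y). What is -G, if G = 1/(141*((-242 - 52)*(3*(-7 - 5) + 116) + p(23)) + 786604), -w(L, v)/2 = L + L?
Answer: 1/2542688 ≈ 3.9328e-7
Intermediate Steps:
w(L, v) = -4*L (w(L, v) = -2*(L + L) = -4*L)
p(y) = -4*y
G = -1/2542688 (G = 1/(141*((-242 - 52)*(3*(-7 - 5) + 116) - 4*23) + 786604) = 1/(141*(-294*(3*(-12) + 116) - 92) + 786604) = 1/(141*(-294*(-36 + 116) - 92) + 786604) = 1/(141*(-294*80 - 92) + 786604) = 1/(141*(-23520 - 92) + 786604) = 1/(141*(-23612) + 786604) = 1/(-3329292 + 786604) = 1/(-2542688) = -1/2542688 ≈ -3.9328e-7)
-G = -1*(-1/2542688) = 1/2542688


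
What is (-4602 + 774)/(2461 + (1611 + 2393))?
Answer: -1276/2155 ≈ -0.59211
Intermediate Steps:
(-4602 + 774)/(2461 + (1611 + 2393)) = -3828/(2461 + 4004) = -3828/6465 = -3828*1/6465 = -1276/2155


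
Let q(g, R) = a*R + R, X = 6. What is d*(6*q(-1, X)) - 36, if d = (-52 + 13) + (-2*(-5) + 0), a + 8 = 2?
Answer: 5184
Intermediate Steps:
a = -6 (a = -8 + 2 = -6)
q(g, R) = -5*R (q(g, R) = -6*R + R = -5*R)
d = -29 (d = -39 + (10 + 0) = -39 + 10 = -29)
d*(6*q(-1, X)) - 36 = -174*(-5*6) - 36 = -174*(-30) - 36 = -29*(-180) - 36 = 5220 - 36 = 5184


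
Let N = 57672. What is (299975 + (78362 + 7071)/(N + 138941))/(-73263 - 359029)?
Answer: -2106395361/3035508107 ≈ -0.69392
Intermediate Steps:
(299975 + (78362 + 7071)/(N + 138941))/(-73263 - 359029) = (299975 + (78362 + 7071)/(57672 + 138941))/(-73263 - 359029) = (299975 + 85433/196613)/(-432292) = (299975 + 85433*(1/196613))*(-1/432292) = (299975 + 85433/196613)*(-1/432292) = (58979070108/196613)*(-1/432292) = -2106395361/3035508107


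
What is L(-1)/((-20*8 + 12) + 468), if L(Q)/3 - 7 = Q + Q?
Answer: 3/64 ≈ 0.046875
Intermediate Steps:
L(Q) = 21 + 6*Q (L(Q) = 21 + 3*(Q + Q) = 21 + 3*(2*Q) = 21 + 6*Q)
L(-1)/((-20*8 + 12) + 468) = (21 + 6*(-1))/((-20*8 + 12) + 468) = (21 - 6)/((-160 + 12) + 468) = 15/(-148 + 468) = 15/320 = (1/320)*15 = 3/64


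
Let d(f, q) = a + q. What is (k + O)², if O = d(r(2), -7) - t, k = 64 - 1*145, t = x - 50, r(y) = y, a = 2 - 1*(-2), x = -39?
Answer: 25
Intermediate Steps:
a = 4 (a = 2 + 2 = 4)
t = -89 (t = -39 - 50 = -89)
k = -81 (k = 64 - 145 = -81)
d(f, q) = 4 + q
O = 86 (O = (4 - 7) - 1*(-89) = -3 + 89 = 86)
(k + O)² = (-81 + 86)² = 5² = 25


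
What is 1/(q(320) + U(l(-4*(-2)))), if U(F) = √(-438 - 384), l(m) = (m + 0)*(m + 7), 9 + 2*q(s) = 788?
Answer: 1558/610129 - 4*I*√822/610129 ≈ 0.0025536 - 0.00018796*I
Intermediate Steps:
q(s) = 779/2 (q(s) = -9/2 + (½)*788 = -9/2 + 394 = 779/2)
l(m) = m*(7 + m)
U(F) = I*√822 (U(F) = √(-822) = I*√822)
1/(q(320) + U(l(-4*(-2)))) = 1/(779/2 + I*√822)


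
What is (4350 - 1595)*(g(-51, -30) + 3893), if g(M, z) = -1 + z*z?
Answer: 13201960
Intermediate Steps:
g(M, z) = -1 + z²
(4350 - 1595)*(g(-51, -30) + 3893) = (4350 - 1595)*((-1 + (-30)²) + 3893) = 2755*((-1 + 900) + 3893) = 2755*(899 + 3893) = 2755*4792 = 13201960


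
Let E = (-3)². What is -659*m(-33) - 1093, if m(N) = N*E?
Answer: 194630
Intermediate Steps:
E = 9
m(N) = 9*N (m(N) = N*9 = 9*N)
-659*m(-33) - 1093 = -5931*(-33) - 1093 = -659*(-297) - 1093 = 195723 - 1093 = 194630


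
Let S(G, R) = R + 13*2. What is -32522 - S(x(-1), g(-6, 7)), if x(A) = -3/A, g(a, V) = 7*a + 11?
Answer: -32517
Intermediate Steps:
g(a, V) = 11 + 7*a
S(G, R) = 26 + R (S(G, R) = R + 26 = 26 + R)
-32522 - S(x(-1), g(-6, 7)) = -32522 - (26 + (11 + 7*(-6))) = -32522 - (26 + (11 - 42)) = -32522 - (26 - 31) = -32522 - 1*(-5) = -32522 + 5 = -32517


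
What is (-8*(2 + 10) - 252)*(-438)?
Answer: 152424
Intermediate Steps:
(-8*(2 + 10) - 252)*(-438) = (-8*12 - 252)*(-438) = (-96 - 252)*(-438) = -348*(-438) = 152424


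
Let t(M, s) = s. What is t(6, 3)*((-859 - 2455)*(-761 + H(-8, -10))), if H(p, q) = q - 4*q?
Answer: 7267602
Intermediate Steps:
H(p, q) = -3*q
t(6, 3)*((-859 - 2455)*(-761 + H(-8, -10))) = 3*((-859 - 2455)*(-761 - 3*(-10))) = 3*(-3314*(-761 + 30)) = 3*(-3314*(-731)) = 3*2422534 = 7267602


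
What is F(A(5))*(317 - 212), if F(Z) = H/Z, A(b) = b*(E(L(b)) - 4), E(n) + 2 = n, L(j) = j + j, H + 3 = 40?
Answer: 777/4 ≈ 194.25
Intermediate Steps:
H = 37 (H = -3 + 40 = 37)
L(j) = 2*j
E(n) = -2 + n
A(b) = b*(-6 + 2*b) (A(b) = b*((-2 + 2*b) - 4) = b*(-6 + 2*b))
F(Z) = 37/Z
F(A(5))*(317 - 212) = (37/((2*5*(-3 + 5))))*(317 - 212) = (37/((2*5*2)))*105 = (37/20)*105 = 777/4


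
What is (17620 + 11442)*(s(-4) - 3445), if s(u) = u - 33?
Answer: -101193884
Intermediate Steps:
s(u) = -33 + u
(17620 + 11442)*(s(-4) - 3445) = (17620 + 11442)*((-33 - 4) - 3445) = 29062*(-37 - 3445) = 29062*(-3482) = -101193884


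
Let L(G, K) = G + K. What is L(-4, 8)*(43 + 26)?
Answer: 276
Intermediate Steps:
L(-4, 8)*(43 + 26) = (-4 + 8)*(43 + 26) = 4*69 = 276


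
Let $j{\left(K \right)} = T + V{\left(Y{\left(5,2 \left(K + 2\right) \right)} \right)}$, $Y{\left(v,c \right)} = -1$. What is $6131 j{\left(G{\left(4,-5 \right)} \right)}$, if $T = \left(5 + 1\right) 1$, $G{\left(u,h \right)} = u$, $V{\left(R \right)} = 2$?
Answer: $49048$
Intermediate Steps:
$T = 6$ ($T = 6 \cdot 1 = 6$)
$j{\left(K \right)} = 8$ ($j{\left(K \right)} = 6 + 2 = 8$)
$6131 j{\left(G{\left(4,-5 \right)} \right)} = 6131 \cdot 8 = 49048$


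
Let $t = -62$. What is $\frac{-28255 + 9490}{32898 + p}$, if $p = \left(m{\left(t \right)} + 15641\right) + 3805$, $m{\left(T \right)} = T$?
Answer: $- \frac{18765}{52282} \approx -0.35892$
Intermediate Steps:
$p = 19384$ ($p = \left(-62 + 15641\right) + 3805 = 15579 + 3805 = 19384$)
$\frac{-28255 + 9490}{32898 + p} = \frac{-28255 + 9490}{32898 + 19384} = - \frac{18765}{52282}$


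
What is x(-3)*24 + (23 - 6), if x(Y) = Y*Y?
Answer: 233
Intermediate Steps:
x(Y) = Y²
x(-3)*24 + (23 - 6) = (-3)²*24 + (23 - 6) = 9*24 + 17 = 216 + 17 = 233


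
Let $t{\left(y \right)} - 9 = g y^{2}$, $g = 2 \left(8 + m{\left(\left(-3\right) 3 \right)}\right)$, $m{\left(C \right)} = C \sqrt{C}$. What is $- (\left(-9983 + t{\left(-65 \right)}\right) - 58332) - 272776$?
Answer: $-272070 + 228150 i \approx -2.7207 \cdot 10^{5} + 2.2815 \cdot 10^{5} i$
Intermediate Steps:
$m{\left(C \right)} = C^{\frac{3}{2}}$
$g = 16 - 54 i$ ($g = 2 \left(8 + \left(\left(-3\right) 3\right)^{\frac{3}{2}}\right) = 2 \left(8 + \left(-9\right)^{\frac{3}{2}}\right) = 2 \left(8 - 27 i\right) = 16 - 54 i \approx 16.0 - 54.0 i$)
$t{\left(y \right)} = 9 + y^{2} \left(16 - 54 i\right)$ ($t{\left(y \right)} = 9 + \left(16 - 54 i\right) y^{2} = 9 + y^{2} \left(16 - 54 i\right)$)
$- (\left(-9983 + t{\left(-65 \right)}\right) - 58332) - 272776 = - (\left(-9983 + \left(9 + \left(-65\right)^{2} \left(16 - 54 i\right)\right)\right) - 58332) - 272776 = - (\left(-9983 + \left(9 + 4225 \left(16 - 54 i\right)\right)\right) - 58332) - 272776 = - (\left(-9983 + \left(9 + \left(67600 - 228150 i\right)\right)\right) - 58332) - 272776 = - (\left(-9983 + \left(67609 - 228150 i\right)\right) - 58332) - 272776 = - (\left(57626 - 228150 i\right) - 58332) - 272776 = - (-706 - 228150 i) - 272776 = \left(706 + 228150 i\right) - 272776 = -272070 + 228150 i$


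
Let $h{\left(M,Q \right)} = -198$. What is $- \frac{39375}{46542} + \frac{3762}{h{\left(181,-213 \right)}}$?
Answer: $- \frac{307891}{15514} \approx -19.846$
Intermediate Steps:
$- \frac{39375}{46542} + \frac{3762}{h{\left(181,-213 \right)}} = - \frac{39375}{46542} + \frac{3762}{-198} = \left(-39375\right) \frac{1}{46542} + 3762 \left(- \frac{1}{198}\right) = - \frac{13125}{15514} - 19 = - \frac{307891}{15514}$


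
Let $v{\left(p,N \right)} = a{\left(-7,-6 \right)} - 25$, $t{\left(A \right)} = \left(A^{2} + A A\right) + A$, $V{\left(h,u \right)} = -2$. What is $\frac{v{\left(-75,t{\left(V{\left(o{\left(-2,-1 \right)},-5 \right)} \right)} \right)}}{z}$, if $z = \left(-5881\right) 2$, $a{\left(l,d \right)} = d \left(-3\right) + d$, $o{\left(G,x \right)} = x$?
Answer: $\frac{13}{11762} \approx 0.0011053$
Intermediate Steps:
$a{\left(l,d \right)} = - 2 d$ ($a{\left(l,d \right)} = - 3 d + d = - 2 d$)
$t{\left(A \right)} = A + 2 A^{2}$ ($t{\left(A \right)} = \left(A^{2} + A^{2}\right) + A = 2 A^{2} + A = A + 2 A^{2}$)
$v{\left(p,N \right)} = -13$ ($v{\left(p,N \right)} = \left(-2\right) \left(-6\right) - 25 = 12 - 25 = -13$)
$z = -11762$
$\frac{v{\left(-75,t{\left(V{\left(o{\left(-2,-1 \right)},-5 \right)} \right)} \right)}}{z} = - \frac{13}{-11762} = \left(-13\right) \left(- \frac{1}{11762}\right) = \frac{13}{11762}$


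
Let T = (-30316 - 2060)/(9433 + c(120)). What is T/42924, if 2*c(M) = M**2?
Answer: -2698/59496241 ≈ -4.5347e-5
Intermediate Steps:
c(M) = M**2/2
T = -32376/16633 (T = (-30316 - 2060)/(9433 + (1/2)*120**2) = -32376/(9433 + (1/2)*14400) = -32376/(9433 + 7200) = -32376/16633 ≈ -1.9465)
T/42924 = -32376/16633/42924 = -32376/16633*1/42924 = -2698/59496241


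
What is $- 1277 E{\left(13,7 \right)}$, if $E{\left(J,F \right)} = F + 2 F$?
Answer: $-26817$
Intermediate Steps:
$E{\left(J,F \right)} = 3 F$
$- 1277 E{\left(13,7 \right)} = - 1277 \cdot 3 \cdot 7 = \left(-1277\right) 21 = -26817$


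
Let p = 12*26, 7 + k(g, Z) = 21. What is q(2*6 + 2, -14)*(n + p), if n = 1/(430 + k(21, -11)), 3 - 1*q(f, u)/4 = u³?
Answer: 380539163/111 ≈ 3.4283e+6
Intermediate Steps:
k(g, Z) = 14 (k(g, Z) = -7 + 21 = 14)
q(f, u) = 12 - 4*u³
p = 312
n = 1/444 (n = 1/(430 + 14) = 1/444 ≈ 0.0022523)
q(2*6 + 2, -14)*(n + p) = (12 - 4*(-14)³)*(1/444 + 312) = (12 - 4*(-2744))*(138529/444) = (12 + 10976)*(138529/444) = 10988*(138529/444) = 380539163/111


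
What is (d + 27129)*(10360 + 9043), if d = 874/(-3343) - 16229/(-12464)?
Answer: 21933762910988457/41667152 ≈ 5.2640e+8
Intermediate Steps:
d = 43360011/41667152 (d = 874*(-1/3343) - 16229*(-1/12464) = -874/3343 + 16229/12464 = 43360011/41667152 ≈ 1.0406)
(d + 27129)*(10360 + 9043) = (43360011/41667152 + 27129)*(10360 + 9043) = (1130431526619/41667152)*19403 = 21933762910988457/41667152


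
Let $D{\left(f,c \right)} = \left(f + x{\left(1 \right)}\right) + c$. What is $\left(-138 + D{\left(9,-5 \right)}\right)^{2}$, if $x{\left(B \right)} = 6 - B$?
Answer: $16641$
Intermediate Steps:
$D{\left(f,c \right)} = 5 + c + f$ ($D{\left(f,c \right)} = \left(f + \left(6 - 1\right)\right) + c = \left(f + 5\right) + c = \left(5 + f\right) + c = 5 + c + f$)
$\left(-138 + D{\left(9,-5 \right)}\right)^{2} = \left(-138 + \left(5 - 5 + 9\right)\right)^{2} = \left(-138 + 9\right)^{2} = \left(-129\right)^{2} = 16641$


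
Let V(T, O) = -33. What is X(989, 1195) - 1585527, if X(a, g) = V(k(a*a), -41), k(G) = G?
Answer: -1585560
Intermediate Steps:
X(a, g) = -33
X(989, 1195) - 1585527 = -33 - 1585527 = -1585560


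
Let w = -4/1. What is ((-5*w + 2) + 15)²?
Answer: 1369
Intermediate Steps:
w = -4 (w = -4*1 = -4)
((-5*w + 2) + 15)² = ((-5*(-4) + 2) + 15)² = ((20 + 2) + 15)² = (22 + 15)² = 37² = 1369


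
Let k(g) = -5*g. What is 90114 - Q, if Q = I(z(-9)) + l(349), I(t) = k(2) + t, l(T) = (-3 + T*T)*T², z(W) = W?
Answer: -14835028065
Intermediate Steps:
l(T) = T²*(-3 + T²) (l(T) = (-3 + T²)*T² = T²*(-3 + T²))
I(t) = -10 + t (I(t) = -5*2 + t = -10 + t)
Q = 14835118179 (Q = (-10 - 9) + 349²*(-3 + 349²) = -19 + 121801*(-3 + 121801) = -19 + 121801*121798 = -19 + 14835118198 = 14835118179)
90114 - Q = 90114 - 1*14835118179 = 90114 - 14835118179 = -14835028065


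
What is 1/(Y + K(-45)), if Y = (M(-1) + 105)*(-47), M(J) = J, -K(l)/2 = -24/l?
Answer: -15/73336 ≈ -0.00020454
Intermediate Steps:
K(l) = 48/l (K(l) = -(-48)/l = 48/l)
Y = -4888 (Y = (-1 + 105)*(-47) = 104*(-47) = -4888)
1/(Y + K(-45)) = 1/(-4888 + 48/(-45)) = 1/(-4888 + 48*(-1/45)) = 1/(-4888 - 16/15) = 1/(-73336/15) = -15/73336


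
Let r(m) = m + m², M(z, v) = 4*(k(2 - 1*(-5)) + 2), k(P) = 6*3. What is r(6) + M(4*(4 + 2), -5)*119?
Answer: 9562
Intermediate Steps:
k(P) = 18
M(z, v) = 80 (M(z, v) = 4*(18 + 2) = 4*20 = 80)
r(6) + M(4*(4 + 2), -5)*119 = 6*(1 + 6) + 80*119 = 6*7 + 9520 = 42 + 9520 = 9562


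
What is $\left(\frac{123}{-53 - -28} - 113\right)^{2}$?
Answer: $\frac{8690704}{625} \approx 13905.0$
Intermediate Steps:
$\left(\frac{123}{-53 - -28} - 113\right)^{2} = \left(\frac{123}{-53 + 28} - 113\right)^{2} = \left(\frac{123}{-25} - 113\right)^{2} = \left(123 \left(- \frac{1}{25}\right) - 113\right)^{2} = \left(- \frac{123}{25} - 113\right)^{2} = \left(- \frac{2948}{25}\right)^{2} = \frac{8690704}{625}$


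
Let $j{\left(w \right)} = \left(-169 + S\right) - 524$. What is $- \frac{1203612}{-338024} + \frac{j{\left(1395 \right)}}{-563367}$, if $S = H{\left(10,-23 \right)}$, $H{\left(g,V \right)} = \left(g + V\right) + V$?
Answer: $\frac{56526808425}{15869297234} \approx 3.562$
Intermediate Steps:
$H{\left(g,V \right)} = g + 2 V$ ($H{\left(g,V \right)} = \left(V + g\right) + V = g + 2 V$)
$S = -36$ ($S = 10 + 2 \left(-23\right) = 10 - 46 = -36$)
$j{\left(w \right)} = -729$ ($j{\left(w \right)} = \left(-169 - 36\right) - 524 = -205 - 524 = -729$)
$- \frac{1203612}{-338024} + \frac{j{\left(1395 \right)}}{-563367} = - \frac{1203612}{-338024} - \frac{729}{-563367} = \left(-1203612\right) \left(- \frac{1}{338024}\right) - - \frac{243}{187789} = \frac{300903}{84506} + \frac{243}{187789} = \frac{56526808425}{15869297234}$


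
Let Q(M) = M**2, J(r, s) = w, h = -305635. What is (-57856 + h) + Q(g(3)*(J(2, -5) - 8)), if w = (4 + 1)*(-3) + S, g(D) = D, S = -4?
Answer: -356930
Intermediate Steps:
w = -19 (w = (4 + 1)*(-3) - 4 = 5*(-3) - 4 = -15 - 4 = -19)
J(r, s) = -19
(-57856 + h) + Q(g(3)*(J(2, -5) - 8)) = (-57856 - 305635) + (3*(-19 - 8))**2 = -363491 + (3*(-27))**2 = -363491 + (-81)**2 = -363491 + 6561 = -356930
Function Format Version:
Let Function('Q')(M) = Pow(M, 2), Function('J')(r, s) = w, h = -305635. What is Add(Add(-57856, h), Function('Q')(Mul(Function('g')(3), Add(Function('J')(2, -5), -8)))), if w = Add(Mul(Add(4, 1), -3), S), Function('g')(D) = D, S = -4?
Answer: -356930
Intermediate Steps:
w = -19 (w = Add(Mul(Add(4, 1), -3), -4) = Add(Mul(5, -3), -4) = Add(-15, -4) = -19)
Function('J')(r, s) = -19
Add(Add(-57856, h), Function('Q')(Mul(Function('g')(3), Add(Function('J')(2, -5), -8)))) = Add(Add(-57856, -305635), Pow(Mul(3, Add(-19, -8)), 2)) = Add(-363491, Pow(Mul(3, -27), 2)) = Add(-363491, Pow(-81, 2)) = Add(-363491, 6561) = -356930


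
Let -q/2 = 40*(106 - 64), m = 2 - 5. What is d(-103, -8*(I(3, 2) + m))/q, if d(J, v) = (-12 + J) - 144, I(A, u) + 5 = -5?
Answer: 37/480 ≈ 0.077083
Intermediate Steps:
m = -3
I(A, u) = -10 (I(A, u) = -5 - 5 = -10)
d(J, v) = -156 + J
q = -3360 (q = -80*(106 - 64) = -80*42 = -2*1680 = -3360)
d(-103, -8*(I(3, 2) + m))/q = (-156 - 103)/(-3360) = -259*(-1/3360) = 37/480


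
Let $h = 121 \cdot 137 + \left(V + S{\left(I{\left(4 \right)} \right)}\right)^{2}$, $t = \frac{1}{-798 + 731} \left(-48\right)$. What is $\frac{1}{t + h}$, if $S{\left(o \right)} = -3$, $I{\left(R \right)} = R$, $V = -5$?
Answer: $\frac{67}{1114995} \approx 6.009 \cdot 10^{-5}$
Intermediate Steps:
$t = \frac{48}{67}$ ($t = \frac{1}{-67} \left(-48\right) = \left(- \frac{1}{67}\right) \left(-48\right) = \frac{48}{67} \approx 0.71642$)
$h = 16641$ ($h = 121 \cdot 137 + \left(-5 - 3\right)^{2} = 16577 + \left(-8\right)^{2} = 16577 + 64 = 16641$)
$\frac{1}{t + h} = \frac{1}{\frac{48}{67} + 16641} = \frac{1}{\frac{1114995}{67}} = \frac{67}{1114995}$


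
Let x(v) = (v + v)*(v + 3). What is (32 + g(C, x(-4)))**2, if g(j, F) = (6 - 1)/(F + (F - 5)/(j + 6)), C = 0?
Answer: 306916/289 ≈ 1062.0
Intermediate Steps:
x(v) = 2*v*(3 + v) (x(v) = (2*v)*(3 + v) = 2*v*(3 + v))
g(j, F) = 5/(F + (-5 + F)/(6 + j))
(32 + g(C, x(-4)))**2 = (32 + 5*(6 + 0)/(-5 + 7*(2*(-4)*(3 - 4)) + (2*(-4)*(3 - 4))*0))**2 = (32 + 5*6/(-5 + 7*(2*(-4)*(-1)) + (2*(-4)*(-1))*0))**2 = (32 + 5*6/(-5 + 7*8 + 8*0))**2 = (32 + 5*6/(-5 + 56 + 0))**2 = (32 + 5*6/51)**2 = (32 + 5*(1/51)*6)**2 = (32 + 10/17)**2 = (554/17)**2 = 306916/289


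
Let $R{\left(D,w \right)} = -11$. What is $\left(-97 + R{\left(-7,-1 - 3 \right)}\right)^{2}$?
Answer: $11664$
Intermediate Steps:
$\left(-97 + R{\left(-7,-1 - 3 \right)}\right)^{2} = \left(-97 - 11\right)^{2} = \left(-108\right)^{2} = 11664$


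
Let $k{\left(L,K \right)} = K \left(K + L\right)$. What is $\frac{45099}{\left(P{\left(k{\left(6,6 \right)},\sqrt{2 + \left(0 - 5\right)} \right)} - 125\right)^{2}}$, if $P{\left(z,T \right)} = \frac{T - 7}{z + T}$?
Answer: $\frac{135297 \left(- 1727 i + 48 \sqrt{3}\right)}{- 81079921 i + 2233736 \sqrt{3}} \approx 2.8819 + 0.0012154 i$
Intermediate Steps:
$P{\left(z,T \right)} = \frac{-7 + T}{T + z}$
$\frac{45099}{\left(P{\left(k{\left(6,6 \right)},\sqrt{2 + \left(0 - 5\right)} \right)} - 125\right)^{2}} = \frac{45099}{\left(\frac{-7 + \sqrt{2 + \left(0 - 5\right)}}{\sqrt{2 + \left(0 - 5\right)} + 6 \left(6 + 6\right)} - 125\right)^{2}} = \frac{45099}{\left(\frac{-7 + \sqrt{2 - 5}}{\sqrt{2 - 5} + 6 \cdot 12} - 125\right)^{2}} = \frac{45099}{\left(\frac{-7 + \sqrt{-3}}{\sqrt{-3} + 72} - 125\right)^{2}} = \frac{45099}{\left(\frac{-7 + i \sqrt{3}}{i \sqrt{3} + 72} - 125\right)^{2}} = \frac{45099}{\left(\frac{-7 + i \sqrt{3}}{72 + i \sqrt{3}} - 125\right)^{2}} = \frac{45099}{\left(-125 + \frac{-7 + i \sqrt{3}}{72 + i \sqrt{3}}\right)^{2}}$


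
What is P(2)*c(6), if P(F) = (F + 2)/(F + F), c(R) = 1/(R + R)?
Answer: 1/12 ≈ 0.083333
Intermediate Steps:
c(R) = 1/(2*R)
P(F) = (2 + F)/(2*F) (P(F) = (2 + F)/((2*F)) = (2 + F)*(1/(2*F)) = (2 + F)/(2*F))
P(2)*c(6) = ((1/2)*(2 + 2)/2)*((1/2)/6) = ((1/2)*(1/2)*4)*((1/2)*(1/6)) = 1*(1/12) = 1/12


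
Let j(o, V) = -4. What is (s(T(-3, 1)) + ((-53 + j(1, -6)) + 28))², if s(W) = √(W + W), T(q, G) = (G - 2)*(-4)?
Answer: 849 - 116*√2 ≈ 684.95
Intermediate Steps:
T(q, G) = 8 - 4*G (T(q, G) = (-2 + G)*(-4) = 8 - 4*G)
s(W) = √2*√W (s(W) = √(2*W) = √2*√W)
(s(T(-3, 1)) + ((-53 + j(1, -6)) + 28))² = (√2*√(8 - 4*1) + ((-53 - 4) + 28))² = (√2*√(8 - 4) + (-57 + 28))² = (√2*√4 - 29)² = (√2*2 - 29)² = (2*√2 - 29)² = (-29 + 2*√2)²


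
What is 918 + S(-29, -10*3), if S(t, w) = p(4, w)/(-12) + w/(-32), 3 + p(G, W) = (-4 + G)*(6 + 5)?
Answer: 14707/16 ≈ 919.19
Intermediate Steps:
p(G, W) = -47 + 11*G (p(G, W) = -3 + (-4 + G)*(6 + 5) = -3 + (-4 + G)*11 = -3 + (-44 + 11*G) = -47 + 11*G)
S(t, w) = 1/4 - w/32 (S(t, w) = (-47 + 11*4)/(-12) + w/(-32) = (-47 + 44)*(-1/12) + w*(-1/32) = -3*(-1/12) - w/32 = 1/4 - w/32)
918 + S(-29, -10*3) = 918 + (1/4 - (-5)*3/16) = 918 + (1/4 - 1/32*(-30)) = 918 + (1/4 + 15/16) = 918 + 19/16 = 14707/16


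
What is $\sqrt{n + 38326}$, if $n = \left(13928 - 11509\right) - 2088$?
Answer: $\sqrt{38657} \approx 196.61$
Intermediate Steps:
$n = 331$ ($n = 2419 + \left(-3196 + 1108\right) = 2419 - 2088 = 331$)
$\sqrt{n + 38326} = \sqrt{331 + 38326} = \sqrt{38657}$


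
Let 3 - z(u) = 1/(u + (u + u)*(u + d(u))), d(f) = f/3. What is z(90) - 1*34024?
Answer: -737915491/21690 ≈ -34021.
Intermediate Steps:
d(f) = f/3 (d(f) = f*(⅓) = f/3)
z(u) = 3 - 1/(u + 8*u²/3) (z(u) = 3 - 1/(u + (u + u)*(u + u/3)) = 3 - 1/(u + (2*u)*(4*u/3)) = 3 - 1/(u + 8*u²/3))
z(90) - 1*34024 = 3*(-1 + 3*90 + 8*90²)/(90*(3 + 8*90)) - 1*34024 = 3*(1/90)*(-1 + 270 + 8*8100)/(3 + 720) - 34024 = 3*(1/90)*(-1 + 270 + 64800)/723 - 34024 = 3*(1/90)*(1/723)*65069 - 34024 = 65069/21690 - 34024 = -737915491/21690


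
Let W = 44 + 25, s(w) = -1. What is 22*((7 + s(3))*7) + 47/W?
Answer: 63803/69 ≈ 924.68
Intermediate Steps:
W = 69
22*((7 + s(3))*7) + 47/W = 22*((7 - 1)*7) + 47/69 = 22*(6*7) + 47*(1/69) = 22*42 + 47/69 = 924 + 47/69 = 63803/69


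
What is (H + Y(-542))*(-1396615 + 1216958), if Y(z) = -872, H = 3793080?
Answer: -681296712656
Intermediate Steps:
(H + Y(-542))*(-1396615 + 1216958) = (3793080 - 872)*(-1396615 + 1216958) = 3792208*(-179657) = -681296712656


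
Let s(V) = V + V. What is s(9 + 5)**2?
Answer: 784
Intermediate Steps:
s(V) = 2*V
s(9 + 5)**2 = (2*(9 + 5))**2 = (2*14)**2 = 28**2 = 784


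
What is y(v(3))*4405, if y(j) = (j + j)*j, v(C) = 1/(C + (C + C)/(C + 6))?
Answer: 79290/121 ≈ 655.29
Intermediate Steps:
v(C) = 1/(C + 2*C/(6 + C)) (v(C) = 1/(C + (2*C)/(6 + C)) = 1/(C + 2*C/(6 + C)))
y(j) = 2*j**2 (y(j) = (2*j)*j = 2*j**2)
y(v(3))*4405 = (2*((6 + 3)/(3*(8 + 3)))**2)*4405 = (2*((1/3)*9/11)**2)*4405 = (2*((1/3)*(1/11)*9)**2)*4405 = (2*(3/11)**2)*4405 = (2*(9/121))*4405 = (18/121)*4405 = 79290/121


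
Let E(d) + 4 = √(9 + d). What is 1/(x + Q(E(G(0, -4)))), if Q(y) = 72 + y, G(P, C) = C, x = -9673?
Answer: -1921/18451204 - √5/92256020 ≈ -0.00010414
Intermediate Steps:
E(d) = -4 + √(9 + d)
1/(x + Q(E(G(0, -4)))) = 1/(-9673 + (72 + (-4 + √(9 - 4)))) = 1/(-9673 + (72 + (-4 + √5))) = 1/(-9673 + (68 + √5)) = 1/(-9605 + √5)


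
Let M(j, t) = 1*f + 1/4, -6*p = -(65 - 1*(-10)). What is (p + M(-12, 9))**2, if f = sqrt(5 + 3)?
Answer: 2729/16 + 51*sqrt(2) ≈ 242.69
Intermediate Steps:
f = 2*sqrt(2) (f = sqrt(8) = 2*sqrt(2) ≈ 2.8284)
p = 25/2 (p = -(-1)*(65 - 1*(-10))/6 = -(-1)*(65 + 10)/6 = -(-1)*75/6 = -1/6*(-75) = 25/2 ≈ 12.500)
M(j, t) = 1/4 + 2*sqrt(2) (M(j, t) = 1*(2*sqrt(2)) + 1/4 = 2*sqrt(2) + 1/4 = 1/4 + 2*sqrt(2))
(p + M(-12, 9))**2 = (25/2 + (1/4 + 2*sqrt(2)))**2 = (51/4 + 2*sqrt(2))**2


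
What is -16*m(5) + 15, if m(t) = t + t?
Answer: -145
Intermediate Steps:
m(t) = 2*t
-16*m(5) + 15 = -32*5 + 15 = -16*10 + 15 = -160 + 15 = -145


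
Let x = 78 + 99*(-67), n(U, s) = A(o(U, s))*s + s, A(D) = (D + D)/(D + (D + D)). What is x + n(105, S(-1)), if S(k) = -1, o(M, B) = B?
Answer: -19670/3 ≈ -6556.7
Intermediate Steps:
A(D) = 2/3 (A(D) = (2*D)/(D + 2*D) = (2*D)/((3*D)) = (2*D)*(1/(3*D)) = 2/3)
n(U, s) = 5*s/3 (n(U, s) = 2*s/3 + s = 5*s/3)
x = -6555 (x = 78 - 6633 = -6555)
x + n(105, S(-1)) = -6555 + (5/3)*(-1) = -6555 - 5/3 = -19670/3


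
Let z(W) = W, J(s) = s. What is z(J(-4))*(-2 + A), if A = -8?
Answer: 40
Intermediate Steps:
z(J(-4))*(-2 + A) = -4*(-2 - 8) = -4*(-10) = 40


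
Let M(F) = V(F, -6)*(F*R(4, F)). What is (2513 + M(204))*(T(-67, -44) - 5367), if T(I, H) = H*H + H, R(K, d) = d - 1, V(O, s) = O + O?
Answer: -58722666275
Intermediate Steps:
V(O, s) = 2*O
R(K, d) = -1 + d
M(F) = 2*F**2*(-1 + F) (M(F) = (2*F)*(F*(-1 + F)) = 2*F**2*(-1 + F))
T(I, H) = H + H**2 (T(I, H) = H**2 + H = H + H**2)
(2513 + M(204))*(T(-67, -44) - 5367) = (2513 + 2*204**2*(-1 + 204))*(-44*(1 - 44) - 5367) = (2513 + 2*41616*203)*(-44*(-43) - 5367) = (2513 + 16896096)*(1892 - 5367) = 16898609*(-3475) = -58722666275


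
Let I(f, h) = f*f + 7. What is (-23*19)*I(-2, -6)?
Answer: -4807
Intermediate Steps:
I(f, h) = 7 + f² (I(f, h) = f² + 7 = 7 + f²)
(-23*19)*I(-2, -6) = (-23*19)*(7 + (-2)²) = -437*(7 + 4) = -437*11 = -4807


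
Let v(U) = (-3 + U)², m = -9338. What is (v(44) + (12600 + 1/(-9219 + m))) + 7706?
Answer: 408012758/18557 ≈ 21987.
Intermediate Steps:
(v(44) + (12600 + 1/(-9219 + m))) + 7706 = ((-3 + 44)² + (12600 + 1/(-9219 - 9338))) + 7706 = (41² + (12600 + 1/(-18557))) + 7706 = (1681 + (12600 - 1/18557)) + 7706 = (1681 + 233818199/18557) + 7706 = 265012516/18557 + 7706 = 408012758/18557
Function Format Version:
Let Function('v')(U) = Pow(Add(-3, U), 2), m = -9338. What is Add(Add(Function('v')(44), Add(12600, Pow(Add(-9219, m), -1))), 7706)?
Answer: Rational(408012758, 18557) ≈ 21987.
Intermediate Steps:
Add(Add(Function('v')(44), Add(12600, Pow(Add(-9219, m), -1))), 7706) = Add(Add(Pow(Add(-3, 44), 2), Add(12600, Pow(Add(-9219, -9338), -1))), 7706) = Add(Add(Pow(41, 2), Add(12600, Pow(-18557, -1))), 7706) = Add(Add(1681, Add(12600, Rational(-1, 18557))), 7706) = Add(Add(1681, Rational(233818199, 18557)), 7706) = Add(Rational(265012516, 18557), 7706) = Rational(408012758, 18557)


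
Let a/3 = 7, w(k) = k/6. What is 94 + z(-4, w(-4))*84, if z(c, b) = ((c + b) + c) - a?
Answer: -2398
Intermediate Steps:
w(k) = k/6 (w(k) = k*(⅙) = k/6)
a = 21 (a = 3*7 = 21)
z(c, b) = -21 + b + 2*c (z(c, b) = ((c + b) + c) - 1*21 = ((b + c) + c) - 21 = (b + 2*c) - 21 = -21 + b + 2*c)
94 + z(-4, w(-4))*84 = 94 + (-21 + (⅙)*(-4) + 2*(-4))*84 = 94 + (-21 - ⅔ - 8)*84 = 94 - 89/3*84 = 94 - 2492 = -2398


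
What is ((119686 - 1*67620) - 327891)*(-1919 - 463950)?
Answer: 128498316925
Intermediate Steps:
((119686 - 1*67620) - 327891)*(-1919 - 463950) = ((119686 - 67620) - 327891)*(-465869) = (52066 - 327891)*(-465869) = -275825*(-465869) = 128498316925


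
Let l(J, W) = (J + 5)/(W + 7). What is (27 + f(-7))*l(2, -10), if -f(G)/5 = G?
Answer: -434/3 ≈ -144.67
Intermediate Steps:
f(G) = -5*G
l(J, W) = (5 + J)/(7 + W)
(27 + f(-7))*l(2, -10) = (27 - 5*(-7))*((5 + 2)/(7 - 10)) = (27 + 35)*(7/(-3)) = 62*(-1/3*7) = 62*(-7/3) = -434/3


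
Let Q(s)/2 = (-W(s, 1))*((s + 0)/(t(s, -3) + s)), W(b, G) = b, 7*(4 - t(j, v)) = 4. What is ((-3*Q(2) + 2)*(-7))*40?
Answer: -34160/19 ≈ -1797.9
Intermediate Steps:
t(j, v) = 24/7 (t(j, v) = 4 - 1/7*4 = 4 - 4/7 = 24/7)
Q(s) = -2*s**2/(24/7 + s) (Q(s) = 2*((-s)*((s + 0)/(24/7 + s))) = 2*((-s)*(s/(24/7 + s))) = 2*(-s**2/(24/7 + s)) = -2*s**2/(24/7 + s))
((-3*Q(2) + 2)*(-7))*40 = ((-(-42)*2**2/(24 + 7*2) + 2)*(-7))*40 = ((-(-42)*4/(24 + 14) + 2)*(-7))*40 = ((-(-42)*4/38 + 2)*(-7))*40 = ((-3*(-28/19) + 2)*(-7))*40 = ((84/19 + 2)*(-7))*40 = ((122/19)*(-7))*40 = -854/19*40 = -34160/19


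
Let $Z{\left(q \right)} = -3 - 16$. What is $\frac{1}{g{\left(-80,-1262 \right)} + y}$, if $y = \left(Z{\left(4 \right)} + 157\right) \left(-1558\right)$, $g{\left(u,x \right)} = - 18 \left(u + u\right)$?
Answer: $- \frac{1}{212124} \approx -4.7142 \cdot 10^{-6}$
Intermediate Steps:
$Z{\left(q \right)} = -19$ ($Z{\left(q \right)} = -3 - 16 = -19$)
$g{\left(u,x \right)} = - 36 u$ ($g{\left(u,x \right)} = - 18 \cdot 2 u = - 36 u$)
$y = -215004$ ($y = \left(-19 + 157\right) \left(-1558\right) = 138 \left(-1558\right) = -215004$)
$\frac{1}{g{\left(-80,-1262 \right)} + y} = \frac{1}{\left(-36\right) \left(-80\right) - 215004} = \frac{1}{2880 - 215004} = \frac{1}{-212124} = - \frac{1}{212124}$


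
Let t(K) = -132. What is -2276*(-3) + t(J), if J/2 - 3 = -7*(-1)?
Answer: 6696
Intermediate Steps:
J = 20 (J = 6 + 2*(-7*(-1)) = 6 + 2*7 = 6 + 14 = 20)
-2276*(-3) + t(J) = -2276*(-3) - 132 = 6828 - 132 = 6696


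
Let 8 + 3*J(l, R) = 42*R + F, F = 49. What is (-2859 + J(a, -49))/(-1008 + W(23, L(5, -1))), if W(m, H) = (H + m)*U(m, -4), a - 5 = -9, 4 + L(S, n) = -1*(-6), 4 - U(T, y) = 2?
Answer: 5297/1437 ≈ 3.6861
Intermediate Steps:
U(T, y) = 2 (U(T, y) = 4 - 1*2 = 4 - 2 = 2)
L(S, n) = 2 (L(S, n) = -4 - 1*(-6) = -4 + 6 = 2)
a = -4 (a = 5 - 9 = -4)
J(l, R) = 41/3 + 14*R (J(l, R) = -8/3 + (42*R + 49)/3 = -8/3 + (49 + 42*R)/3 = -8/3 + (49/3 + 14*R) = 41/3 + 14*R)
W(m, H) = 2*H + 2*m (W(m, H) = (H + m)*2 = 2*H + 2*m)
(-2859 + J(a, -49))/(-1008 + W(23, L(5, -1))) = (-2859 + (41/3 + 14*(-49)))/(-1008 + (2*2 + 2*23)) = (-2859 + (41/3 - 686))/(-1008 + (4 + 46)) = (-2859 - 2017/3)/(-1008 + 50) = -10594/3/(-958) = -10594/3*(-1/958) = 5297/1437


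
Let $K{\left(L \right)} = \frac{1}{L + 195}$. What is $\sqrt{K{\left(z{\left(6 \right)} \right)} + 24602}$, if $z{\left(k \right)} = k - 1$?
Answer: $\frac{\sqrt{9840802}}{20} \approx 156.85$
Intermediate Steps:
$z{\left(k \right)} = -1 + k$
$K{\left(L \right)} = \frac{1}{195 + L}$
$\sqrt{K{\left(z{\left(6 \right)} \right)} + 24602} = \sqrt{\frac{1}{195 + \left(-1 + 6\right)} + 24602} = \sqrt{\frac{1}{195 + 5} + 24602} = \sqrt{\frac{1}{200} + 24602} = \sqrt{\frac{4920401}{200}} = \frac{\sqrt{9840802}}{20}$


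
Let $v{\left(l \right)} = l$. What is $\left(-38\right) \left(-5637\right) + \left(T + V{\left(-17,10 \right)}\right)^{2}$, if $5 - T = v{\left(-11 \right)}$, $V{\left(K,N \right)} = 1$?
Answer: $214495$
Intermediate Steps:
$T = 16$ ($T = 5 - -11 = 5 + 11 = 16$)
$\left(-38\right) \left(-5637\right) + \left(T + V{\left(-17,10 \right)}\right)^{2} = \left(-38\right) \left(-5637\right) + \left(16 + 1\right)^{2} = 214206 + 17^{2} = 214206 + 289 = 214495$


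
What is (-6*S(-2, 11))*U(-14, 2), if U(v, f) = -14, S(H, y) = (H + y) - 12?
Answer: -252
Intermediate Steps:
S(H, y) = -12 + H + y
(-6*S(-2, 11))*U(-14, 2) = -6*(-12 - 2 + 11)*(-14) = -6*(-3)*(-14) = 18*(-14) = -252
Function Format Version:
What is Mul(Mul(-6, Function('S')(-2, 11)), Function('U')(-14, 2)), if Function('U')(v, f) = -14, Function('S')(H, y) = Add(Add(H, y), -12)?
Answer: -252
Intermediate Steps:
Function('S')(H, y) = Add(-12, H, y)
Mul(Mul(-6, Function('S')(-2, 11)), Function('U')(-14, 2)) = Mul(Mul(-6, Add(-12, -2, 11)), -14) = Mul(Mul(-6, -3), -14) = Mul(18, -14) = -252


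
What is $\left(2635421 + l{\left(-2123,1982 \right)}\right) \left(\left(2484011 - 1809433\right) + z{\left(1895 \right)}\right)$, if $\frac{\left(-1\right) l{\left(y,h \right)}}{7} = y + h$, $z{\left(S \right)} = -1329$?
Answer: $1774959049592$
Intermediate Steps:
$l{\left(y,h \right)} = - 7 h - 7 y$ ($l{\left(y,h \right)} = - 7 \left(y + h\right) = - 7 \left(h + y\right) = - 7 h - 7 y$)
$\left(2635421 + l{\left(-2123,1982 \right)}\right) \left(\left(2484011 - 1809433\right) + z{\left(1895 \right)}\right) = \left(2635421 - -987\right) \left(\left(2484011 - 1809433\right) - 1329\right) = \left(2635421 + \left(-13874 + 14861\right)\right) \left(\left(2484011 - 1809433\right) - 1329\right) = \left(2635421 + 987\right) \left(674578 - 1329\right) = 2636408 \cdot 673249 = 1774959049592$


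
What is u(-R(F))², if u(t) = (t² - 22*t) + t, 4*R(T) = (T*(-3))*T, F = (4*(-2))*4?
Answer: 329127100416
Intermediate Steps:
F = -32 (F = -8*4 = -32)
R(T) = -3*T²/4 (R(T) = ((T*(-3))*T)/4 = ((-3*T)*T)/4 = (-3*T²)/4 = -3*T²/4)
u(t) = t² - 21*t
u(-R(F))² = ((-(-3)*(-32)²/4)*(-21 - (-3)*(-32)²/4))² = ((-(-3)*1024/4)*(-21 - (-3)*1024/4))² = ((-1*(-768))*(-21 - 1*(-768)))² = (768*(-21 + 768))² = (768*747)² = 573696² = 329127100416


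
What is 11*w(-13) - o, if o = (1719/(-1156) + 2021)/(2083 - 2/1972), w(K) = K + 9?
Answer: -3140242305/69830458 ≈ -44.970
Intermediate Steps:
w(K) = 9 + K
o = 67702153/69830458 (o = (1719*(-1/1156) + 2021)/(2083 - 2*1/1972) = (-1719/1156 + 2021)/(2083 - 1/986) = 2334557/(1156*(2053837/986)) = (2334557/1156)*(986/2053837) = 67702153/69830458 ≈ 0.96952)
11*w(-13) - o = 11*(9 - 13) - 1*67702153/69830458 = 11*(-4) - 67702153/69830458 = -44 - 67702153/69830458 = -3140242305/69830458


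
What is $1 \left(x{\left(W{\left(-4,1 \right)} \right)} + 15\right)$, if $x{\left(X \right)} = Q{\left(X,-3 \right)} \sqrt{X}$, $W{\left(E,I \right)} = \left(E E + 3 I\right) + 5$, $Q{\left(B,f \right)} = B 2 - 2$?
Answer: $15 + 92 \sqrt{6} \approx 240.35$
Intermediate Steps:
$Q{\left(B,f \right)} = -2 + 2 B$ ($Q{\left(B,f \right)} = 2 B - 2 = -2 + 2 B$)
$W{\left(E,I \right)} = 5 + E^{2} + 3 I$ ($W{\left(E,I \right)} = \left(E^{2} + 3 I\right) + 5 = 5 + E^{2} + 3 I$)
$x{\left(X \right)} = \sqrt{X} \left(-2 + 2 X\right)$ ($x{\left(X \right)} = \left(-2 + 2 X\right) \sqrt{X} = \sqrt{X} \left(-2 + 2 X\right)$)
$1 \left(x{\left(W{\left(-4,1 \right)} \right)} + 15\right) = 1 \left(2 \sqrt{5 + \left(-4\right)^{2} + 3 \cdot 1} \left(-1 + \left(5 + \left(-4\right)^{2} + 3 \cdot 1\right)\right) + 15\right) = 1 \left(2 \sqrt{5 + 16 + 3} \left(-1 + \left(5 + 16 + 3\right)\right) + 15\right) = 1 \left(2 \sqrt{24} \left(-1 + 24\right) + 15\right) = 1 \left(2 \cdot 2 \sqrt{6} \cdot 23 + 15\right) = 1 \left(92 \sqrt{6} + 15\right) = 1 \left(15 + 92 \sqrt{6}\right) = 15 + 92 \sqrt{6}$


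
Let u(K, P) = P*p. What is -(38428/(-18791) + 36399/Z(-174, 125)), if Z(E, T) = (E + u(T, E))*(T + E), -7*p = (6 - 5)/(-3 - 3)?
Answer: -8105479/3814573 ≈ -2.1249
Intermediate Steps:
p = 1/42 (p = -(6 - 5)/(7*(-3 - 3)) = -1/(7*(-6)) = -(-1)/(7*6) = -⅐*(-⅙) = 1/42 ≈ 0.023810)
u(K, P) = P/42 (u(K, P) = P*(1/42) = P/42)
Z(E, T) = 43*E*(E + T)/42 (Z(E, T) = (E + E/42)*(T + E) = (43*E/42)*(E + T) = 43*E*(E + T)/42)
-(38428/(-18791) + 36399/Z(-174, 125)) = -(38428/(-18791) + 36399/(((43/42)*(-174)*(-174 + 125)))) = -(38428*(-1/18791) + 36399/(((43/42)*(-174)*(-49)))) = -(-38428/18791 + 36399/8729) = -1*8105479/3814573 = -8105479/3814573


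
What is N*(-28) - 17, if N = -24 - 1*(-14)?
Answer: 263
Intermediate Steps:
N = -10 (N = -24 + 14 = -10)
N*(-28) - 17 = -10*(-28) - 17 = 280 - 17 = 263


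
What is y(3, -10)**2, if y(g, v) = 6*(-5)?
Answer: 900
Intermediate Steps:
y(g, v) = -30
y(3, -10)**2 = (-30)**2 = 900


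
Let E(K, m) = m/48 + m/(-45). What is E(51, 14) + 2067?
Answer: 744113/360 ≈ 2067.0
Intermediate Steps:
E(K, m) = -m/720 (E(K, m) = m*(1/48) + m*(-1/45) = m/48 - m/45 = -m/720)
E(51, 14) + 2067 = -1/720*14 + 2067 = -7/360 + 2067 = 744113/360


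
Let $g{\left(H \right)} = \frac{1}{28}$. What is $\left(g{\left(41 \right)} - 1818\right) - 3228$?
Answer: $- \frac{141287}{28} \approx -5046.0$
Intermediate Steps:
$g{\left(H \right)} = \frac{1}{28}$
$\left(g{\left(41 \right)} - 1818\right) - 3228 = \left(\frac{1}{28} - 1818\right) - 3228 = - \frac{50903}{28} - 3228 = - \frac{141287}{28}$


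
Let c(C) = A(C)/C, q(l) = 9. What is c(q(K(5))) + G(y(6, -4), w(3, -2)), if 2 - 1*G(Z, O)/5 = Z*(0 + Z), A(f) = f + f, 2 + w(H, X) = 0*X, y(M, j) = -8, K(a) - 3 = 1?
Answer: -308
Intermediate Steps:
K(a) = 4 (K(a) = 3 + 1 = 4)
w(H, X) = -2 (w(H, X) = -2 + 0*X = -2 + 0 = -2)
A(f) = 2*f
G(Z, O) = 10 - 5*Z² (G(Z, O) = 10 - 5*Z*(0 + Z) = 10 - 5*Z*Z = 10 - 5*Z²)
c(C) = 2 (c(C) = (2*C)/C = 2)
c(q(K(5))) + G(y(6, -4), w(3, -2)) = 2 + (10 - 5*(-8)²) = 2 + (10 - 5*64) = 2 + (10 - 320) = 2 - 310 = -308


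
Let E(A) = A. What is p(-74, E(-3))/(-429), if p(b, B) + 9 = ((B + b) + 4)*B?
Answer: -70/143 ≈ -0.48951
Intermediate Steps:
p(b, B) = -9 + B*(4 + B + b) (p(b, B) = -9 + ((B + b) + 4)*B = -9 + (4 + B + b)*B = -9 + B*(4 + B + b))
p(-74, E(-3))/(-429) = (-9 + (-3)**2 + 4*(-3) - 3*(-74))/(-429) = (-9 + 9 - 12 + 222)*(-1/429) = 210*(-1/429) = -70/143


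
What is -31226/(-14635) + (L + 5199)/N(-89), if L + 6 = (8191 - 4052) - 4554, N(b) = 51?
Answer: 71518556/746385 ≈ 95.820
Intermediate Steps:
L = -421 (L = -6 + ((8191 - 4052) - 4554) = -6 + (4139 - 4554) = -6 - 415 = -421)
-31226/(-14635) + (L + 5199)/N(-89) = -31226/(-14635) + (-421 + 5199)/51 = -31226*(-1/14635) + 4778*(1/51) = 31226/14635 + 4778/51 = 71518556/746385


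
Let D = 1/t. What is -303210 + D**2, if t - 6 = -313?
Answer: -28577239289/94249 ≈ -3.0321e+5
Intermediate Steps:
t = -307 (t = 6 - 313 = -307)
D = -1/307 (D = 1/(-307) = -1/307 ≈ -0.0032573)
-303210 + D**2 = -303210 + (-1/307)**2 = -303210 + 1/94249 = -28577239289/94249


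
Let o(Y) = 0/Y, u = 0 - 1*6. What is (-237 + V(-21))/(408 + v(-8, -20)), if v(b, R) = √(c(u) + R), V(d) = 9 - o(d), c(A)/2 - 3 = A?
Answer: -46512/83245 + 114*I*√26/83245 ≈ -0.55874 + 0.0069829*I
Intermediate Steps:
u = -6 (u = 0 - 6 = -6)
c(A) = 6 + 2*A
o(Y) = 0
V(d) = 9 (V(d) = 9 - 1*0 = 9 + 0 = 9)
v(b, R) = √(-6 + R) (v(b, R) = √((6 + 2*(-6)) + R) = √((6 - 12) + R) = √(-6 + R))
(-237 + V(-21))/(408 + v(-8, -20)) = (-237 + 9)/(408 + √(-6 - 20)) = -228/(408 + √(-26)) = -228/(408 + I*√26)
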